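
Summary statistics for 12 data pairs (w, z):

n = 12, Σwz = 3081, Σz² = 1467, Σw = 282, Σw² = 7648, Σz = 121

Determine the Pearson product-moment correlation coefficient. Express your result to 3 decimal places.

0.473

r = (nΣwz − ΣwΣz) / √[(nΣw² − (Σw)²)(nΣz² − (Σz)²)]
Numerator: 12×3081 − 282×121 = 2850
Denominator: √[(91776 − 79524)(17604 − 14641)] = √[12252 × 2963] = 6025.1702
r = 2850 / 6025.1702 ≈ 0.473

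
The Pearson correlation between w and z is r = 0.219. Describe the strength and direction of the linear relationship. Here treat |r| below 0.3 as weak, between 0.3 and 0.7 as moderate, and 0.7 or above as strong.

r = 0.219 > 0 so the relationship is positive.
|r| = 0.219, which falls in the weak range.

weak positive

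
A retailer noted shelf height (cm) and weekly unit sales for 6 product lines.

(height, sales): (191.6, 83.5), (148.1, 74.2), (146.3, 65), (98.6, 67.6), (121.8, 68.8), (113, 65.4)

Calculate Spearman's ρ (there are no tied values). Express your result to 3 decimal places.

Rank height: 6, 5, 4, 1, 3, 2
Rank sales: 6, 5, 1, 3, 4, 2
d = rank(height) − rank(sales): 0, 0, 3, -2, -1, 0; Σd² = 14
ρ = 1 − 6Σd² / [n(n²−1)] = 1 − 6×14 / (6×35) = 1 − 84/210 ≈ 0.600

0.600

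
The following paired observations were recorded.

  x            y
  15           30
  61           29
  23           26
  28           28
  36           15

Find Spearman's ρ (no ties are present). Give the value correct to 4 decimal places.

-0.3000

Rank x: 1, 5, 2, 3, 4
Rank y: 5, 4, 2, 3, 1
d = rank(x) − rank(y): -4, 1, 0, 0, 3; Σd² = 26
ρ = 1 − 6Σd² / [n(n²−1)] = 1 − 6×26 / (5×24) = 1 − 156/120 ≈ -0.3000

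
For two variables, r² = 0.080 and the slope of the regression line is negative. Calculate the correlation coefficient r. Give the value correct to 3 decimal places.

-0.283

|r| = √0.080 = 0.283
The association is negative, so r = −0.283.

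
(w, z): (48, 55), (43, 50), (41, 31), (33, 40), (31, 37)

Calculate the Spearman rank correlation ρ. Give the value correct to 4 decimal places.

0.7000

Rank w: 5, 4, 3, 2, 1
Rank z: 5, 4, 1, 3, 2
d = rank(w) − rank(z): 0, 0, 2, -1, -1; Σd² = 6
ρ = 1 − 6Σd² / [n(n²−1)] = 1 − 6×6 / (5×24) = 1 − 36/120 ≈ 0.7000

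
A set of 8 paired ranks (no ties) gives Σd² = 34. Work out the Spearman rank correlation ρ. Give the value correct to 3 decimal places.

ρ = 1 − 6Σd² / [n(n²−1)] = 1 − 6×34 / (8×63)
  = 1 − 204/504 = 1 − 0.4048 ≈ 0.595

0.595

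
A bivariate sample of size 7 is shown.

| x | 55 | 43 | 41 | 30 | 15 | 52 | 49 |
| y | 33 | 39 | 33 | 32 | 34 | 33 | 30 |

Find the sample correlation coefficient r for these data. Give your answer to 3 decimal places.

-0.112

n = 7, Σx = 285, Σy = 234, Σx² = 12785, Σy² = 7868, Σxy = 9501
nΣxy − ΣxΣy = 66507 − 66690 = -183
nΣx² − (Σx)² = 89495 − 81225 = 8270; nΣy² − (Σy)² = 55076 − 54756 = 320
r = -183 / √(8270 × 320) = -183 / 1626.7760 ≈ -0.112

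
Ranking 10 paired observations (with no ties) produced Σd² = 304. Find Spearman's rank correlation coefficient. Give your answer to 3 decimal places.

-0.842

ρ = 1 − 6Σd² / [n(n²−1)] = 1 − 6×304 / (10×99)
  = 1 − 1824/990 = 1 − 1.8424 ≈ -0.842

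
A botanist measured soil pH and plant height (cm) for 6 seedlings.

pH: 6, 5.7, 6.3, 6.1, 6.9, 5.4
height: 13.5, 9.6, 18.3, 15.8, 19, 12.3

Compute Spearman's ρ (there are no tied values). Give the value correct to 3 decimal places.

0.943

Rank pH: 3, 2, 5, 4, 6, 1
Rank height: 3, 1, 5, 4, 6, 2
d = rank(pH) − rank(height): 0, 1, 0, 0, 0, -1; Σd² = 2
ρ = 1 − 6Σd² / [n(n²−1)] = 1 − 6×2 / (6×35) = 1 − 12/210 ≈ 0.943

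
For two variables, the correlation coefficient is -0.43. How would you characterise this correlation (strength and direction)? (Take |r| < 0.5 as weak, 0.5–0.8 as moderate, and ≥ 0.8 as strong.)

weak negative

r = -0.43 < 0 so the relationship is negative.
|r| = 0.43, which falls in the weak range.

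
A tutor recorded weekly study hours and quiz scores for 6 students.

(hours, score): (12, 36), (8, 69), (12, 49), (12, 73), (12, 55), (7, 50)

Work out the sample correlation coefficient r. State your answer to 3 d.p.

n = 6, Σx = 63, Σy = 332, Σx² = 689, Σy² = 19312, Σxy = 3458
nΣxy − ΣxΣy = 20748 − 20916 = -168
nΣx² − (Σx)² = 4134 − 3969 = 165; nΣy² − (Σy)² = 115872 − 110224 = 5648
r = -168 / √(165 × 5648) = -168 / 965.3600 ≈ -0.174

-0.174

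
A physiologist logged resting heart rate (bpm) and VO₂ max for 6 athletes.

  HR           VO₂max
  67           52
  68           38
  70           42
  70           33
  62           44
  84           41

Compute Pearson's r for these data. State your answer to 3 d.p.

-0.220

n = 6, Σx = 421, Σy = 250, Σx² = 29813, Σy² = 10618, Σxy = 17490
nΣxy − ΣxΣy = 104940 − 105250 = -310
nΣx² − (Σx)² = 178878 − 177241 = 1637; nΣy² − (Σy)² = 63708 − 62500 = 1208
r = -310 / √(1637 × 1208) = -310 / 1406.2347 ≈ -0.220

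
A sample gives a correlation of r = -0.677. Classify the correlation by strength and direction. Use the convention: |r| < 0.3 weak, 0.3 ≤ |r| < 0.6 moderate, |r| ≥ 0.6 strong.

r = -0.677 < 0 so the relationship is negative.
|r| = 0.677, which falls in the strong range.

strong negative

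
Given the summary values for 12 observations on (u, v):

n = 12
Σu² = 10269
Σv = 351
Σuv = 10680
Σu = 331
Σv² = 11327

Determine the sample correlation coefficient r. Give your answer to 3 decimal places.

0.908

r = (nΣuv − ΣuΣv) / √[(nΣu² − (Σu)²)(nΣv² − (Σv)²)]
Numerator: 12×10680 − 331×351 = 11979
Denominator: √[(123228 − 109561)(135924 − 123201)] = √[13667 × 12723] = 13186.5553
r = 11979 / 13186.5553 ≈ 0.908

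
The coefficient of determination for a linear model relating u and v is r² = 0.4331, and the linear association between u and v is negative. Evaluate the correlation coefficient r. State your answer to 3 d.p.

|r| = √0.4331 = 0.658
The association is negative, so r = −0.658.

-0.658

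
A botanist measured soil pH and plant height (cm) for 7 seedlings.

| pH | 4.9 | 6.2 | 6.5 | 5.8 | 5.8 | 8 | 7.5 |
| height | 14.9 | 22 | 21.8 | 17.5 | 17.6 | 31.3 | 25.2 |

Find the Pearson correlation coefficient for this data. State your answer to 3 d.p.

n = 7, Σx = 44.7, Σy = 150.3, Σx² = 292.23, Σy² = 3411.99, Σxy = 994.09
nΣxy − ΣxΣy = 6958.63 − 6718.41 = 240.22
nΣx² − (Σx)² = 2045.61 − 1998.09 = 47.52; nΣy² − (Σy)² = 23883.93 − 22590.09 = 1293.84
r = 240.22 / √(47.52 × 1293.84) = 240.22 / 247.9582 ≈ 0.969

0.969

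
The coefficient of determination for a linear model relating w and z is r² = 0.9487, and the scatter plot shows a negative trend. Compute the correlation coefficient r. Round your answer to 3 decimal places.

|r| = √0.9487 = 0.974
The association is negative, so r = −0.974.

-0.974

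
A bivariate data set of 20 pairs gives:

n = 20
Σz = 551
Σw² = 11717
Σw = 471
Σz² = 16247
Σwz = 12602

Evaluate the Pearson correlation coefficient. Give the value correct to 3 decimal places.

r = (nΣwz − ΣwΣz) / √[(nΣw² − (Σw)²)(nΣz² − (Σz)²)]
Numerator: 20×12602 − 471×551 = -7481
Denominator: √[(234340 − 221841)(324940 − 303601)] = √[12499 × 21339] = 16331.4470
r = -7481 / 16331.4470 ≈ -0.458

-0.458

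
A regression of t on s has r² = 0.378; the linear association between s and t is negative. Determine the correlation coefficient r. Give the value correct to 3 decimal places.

-0.615

|r| = √0.378 = 0.615
The association is negative, so r = −0.615.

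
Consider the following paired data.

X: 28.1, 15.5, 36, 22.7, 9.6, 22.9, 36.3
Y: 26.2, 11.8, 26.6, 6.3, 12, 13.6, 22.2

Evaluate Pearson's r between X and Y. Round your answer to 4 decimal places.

n = 7, ΣX = 171.1, ΣY = 118.7, ΣX² = 4775.41, ΣY² = 2394.73, ΣXY = 3252.23
nΣXY − ΣXΣY = 22765.61 − 20309.57 = 2456.04
nΣX² − (ΣX)² = 33427.87 − 29275.21 = 4152.66; nΣY² − (ΣY)² = 16763.11 − 14089.69 = 2673.42
r = 2456.04 / √(4152.66 × 2673.42) = 2456.04 / 3331.9370 ≈ 0.7371

0.7371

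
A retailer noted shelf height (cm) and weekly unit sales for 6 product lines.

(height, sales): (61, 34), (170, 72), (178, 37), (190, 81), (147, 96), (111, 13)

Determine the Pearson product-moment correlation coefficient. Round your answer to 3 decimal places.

n = 6, Σx = 857, Σy = 333, Σx² = 134335, Σy² = 23655, Σxy = 51845
nΣxy − ΣxΣy = 311070 − 285381 = 25689
nΣx² − (Σx)² = 806010 − 734449 = 71561; nΣy² − (Σy)² = 141930 − 110889 = 31041
r = 25689 / √(71561 × 31041) = 25689 / 47130.9347 ≈ 0.545

0.545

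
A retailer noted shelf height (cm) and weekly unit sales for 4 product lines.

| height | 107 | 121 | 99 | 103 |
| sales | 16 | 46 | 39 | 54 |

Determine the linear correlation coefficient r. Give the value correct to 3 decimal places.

n = 4, Σx = 430, Σy = 155, Σx² = 46500, Σy² = 6809, Σxy = 16701
nΣxy − ΣxΣy = 66804 − 66650 = 154
nΣx² − (Σx)² = 186000 − 184900 = 1100; nΣy² − (Σy)² = 27236 − 24025 = 3211
r = 154 / √(1100 × 3211) = 154 / 1879.3882 ≈ 0.082

0.082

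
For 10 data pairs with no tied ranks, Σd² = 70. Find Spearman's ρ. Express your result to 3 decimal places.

ρ = 1 − 6Σd² / [n(n²−1)] = 1 − 6×70 / (10×99)
  = 1 − 420/990 = 1 − 0.4242 ≈ 0.576

0.576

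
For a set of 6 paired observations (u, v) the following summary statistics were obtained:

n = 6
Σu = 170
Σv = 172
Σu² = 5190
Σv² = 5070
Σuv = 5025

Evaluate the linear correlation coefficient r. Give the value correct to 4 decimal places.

0.6650

r = (nΣuv − ΣuΣv) / √[(nΣu² − (Σu)²)(nΣv² − (Σv)²)]
Numerator: 6×5025 − 170×172 = 910
Denominator: √[(31140 − 28900)(30420 − 29584)] = √[2240 × 836] = 1368.4444
r = 910 / 1368.4444 ≈ 0.6650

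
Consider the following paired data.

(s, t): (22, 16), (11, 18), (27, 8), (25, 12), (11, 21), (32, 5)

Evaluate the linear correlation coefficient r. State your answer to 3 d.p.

n = 6, Σs = 128, Σt = 80, Σs² = 3104, Σt² = 1254, Σst = 1457
nΣst − ΣsΣt = 8742 − 10240 = -1498
nΣs² − (Σs)² = 18624 − 16384 = 2240; nΣt² − (Σt)² = 7524 − 6400 = 1124
r = -1498 / √(2240 × 1124) = -1498 / 1586.7451 ≈ -0.944

-0.944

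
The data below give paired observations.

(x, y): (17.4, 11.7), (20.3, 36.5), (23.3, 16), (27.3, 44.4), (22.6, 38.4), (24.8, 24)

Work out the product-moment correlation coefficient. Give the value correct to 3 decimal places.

n = 6, Σx = 135.7, Σy = 171, Σx² = 3128.83, Σy² = 5747.06, Σxy = 3992.49
nΣxy − ΣxΣy = 23954.94 − 23204.7 = 750.24
nΣx² − (Σx)² = 18772.98 − 18414.49 = 358.49; nΣy² − (Σy)² = 34482.36 − 29241 = 5241.36
r = 750.24 / √(358.49 × 5241.36) = 750.24 / 1370.7571 ≈ 0.547

0.547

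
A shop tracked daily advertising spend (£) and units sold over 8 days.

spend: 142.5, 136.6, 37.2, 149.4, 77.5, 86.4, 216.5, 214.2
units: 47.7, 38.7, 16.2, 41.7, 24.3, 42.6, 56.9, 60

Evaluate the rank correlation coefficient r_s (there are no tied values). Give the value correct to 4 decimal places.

Rank spend: 5, 4, 1, 6, 2, 3, 8, 7
Rank units: 6, 3, 1, 4, 2, 5, 7, 8
d = rank(spend) − rank(units): -1, 1, 0, 2, 0, -2, 1, -1; Σd² = 12
ρ = 1 − 6Σd² / [n(n²−1)] = 1 − 6×12 / (8×63) = 1 − 72/504 ≈ 0.8571

0.8571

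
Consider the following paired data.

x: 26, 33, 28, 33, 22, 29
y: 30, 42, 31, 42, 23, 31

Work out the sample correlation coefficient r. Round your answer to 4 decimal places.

0.9717

n = 6, Σx = 171, Σy = 199, Σx² = 4963, Σy² = 6879, Σxy = 5825
nΣxy − ΣxΣy = 34950 − 34029 = 921
nΣx² − (Σx)² = 29778 − 29241 = 537; nΣy² − (Σy)² = 41274 − 39601 = 1673
r = 921 / √(537 × 1673) = 921 / 947.8402 ≈ 0.9717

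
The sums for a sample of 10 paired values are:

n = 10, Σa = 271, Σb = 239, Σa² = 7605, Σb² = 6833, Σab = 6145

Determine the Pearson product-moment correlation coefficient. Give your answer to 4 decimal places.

-0.6137

r = (nΣab − ΣaΣb) / √[(nΣa² − (Σa)²)(nΣb² − (Σb)²)]
Numerator: 10×6145 − 271×239 = -3319
Denominator: √[(76050 − 73441)(68330 − 57121)] = √[2609 × 11209] = 5407.7982
r = -3319 / 5407.7982 ≈ -0.6137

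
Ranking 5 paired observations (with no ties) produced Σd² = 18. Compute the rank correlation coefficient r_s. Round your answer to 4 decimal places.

0.1000

ρ = 1 − 6Σd² / [n(n²−1)] = 1 − 6×18 / (5×24)
  = 1 − 108/120 = 1 − 0.90000 ≈ 0.1000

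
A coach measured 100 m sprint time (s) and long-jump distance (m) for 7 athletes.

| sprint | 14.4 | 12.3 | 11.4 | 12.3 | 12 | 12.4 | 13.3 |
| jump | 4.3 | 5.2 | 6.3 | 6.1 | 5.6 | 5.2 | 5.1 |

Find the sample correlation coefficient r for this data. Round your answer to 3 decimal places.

-0.885

n = 7, Σx = 88.1, Σy = 37.8, Σx² = 1114.55, Σy² = 206.84, Σxy = 472.24
nΣxy − ΣxΣy = 3305.68 − 3330.18 = -24.5
nΣx² − (Σx)² = 7801.85 − 7761.61 = 40.24; nΣy² − (Σy)² = 1447.88 − 1428.84 = 19.04
r = -24.5 / √(40.24 × 19.04) = -24.5 / 27.6798 ≈ -0.885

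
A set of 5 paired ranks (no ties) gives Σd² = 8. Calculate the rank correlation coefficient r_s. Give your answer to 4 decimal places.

0.6000

ρ = 1 − 6Σd² / [n(n²−1)] = 1 − 6×8 / (5×24)
  = 1 − 48/120 = 1 − 0.40000 ≈ 0.6000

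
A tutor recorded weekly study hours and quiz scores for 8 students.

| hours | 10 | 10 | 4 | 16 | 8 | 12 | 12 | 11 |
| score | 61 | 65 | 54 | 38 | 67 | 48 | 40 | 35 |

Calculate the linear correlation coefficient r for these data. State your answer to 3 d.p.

-0.562

n = 8, Σx = 83, Σy = 408, Σx² = 945, Σy² = 21924, Σxy = 4061
nΣxy − ΣxΣy = 32488 − 33864 = -1376
nΣx² − (Σx)² = 7560 − 6889 = 671; nΣy² − (Σy)² = 175392 − 166464 = 8928
r = -1376 / √(671 × 8928) = -1376 / 2447.5882 ≈ -0.562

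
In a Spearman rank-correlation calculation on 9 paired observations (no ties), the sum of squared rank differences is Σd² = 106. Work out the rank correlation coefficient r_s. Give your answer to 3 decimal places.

ρ = 1 − 6Σd² / [n(n²−1)] = 1 − 6×106 / (9×80)
  = 1 − 636/720 = 1 − 0.8833 ≈ 0.117

0.117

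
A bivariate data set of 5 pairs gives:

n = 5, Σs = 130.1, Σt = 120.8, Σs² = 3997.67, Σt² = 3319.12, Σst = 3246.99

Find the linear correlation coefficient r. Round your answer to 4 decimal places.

0.2095

r = (nΣst − ΣsΣt) / √[(nΣs² − (Σs)²)(nΣt² − (Σt)²)]
Numerator: 5×3246.99 − 130.1×120.8 = 518.87
Denominator: √[(19988.35 − 16926.01)(16595.6 − 14592.64)] = √[3062.34 × 2002.96] = 2476.6398
r = 518.87 / 2476.6398 ≈ 0.2095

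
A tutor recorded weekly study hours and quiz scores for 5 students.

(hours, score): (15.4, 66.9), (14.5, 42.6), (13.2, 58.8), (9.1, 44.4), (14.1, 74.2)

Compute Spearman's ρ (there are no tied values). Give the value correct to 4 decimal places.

Rank hours: 5, 4, 2, 1, 3
Rank score: 4, 1, 3, 2, 5
d = rank(hours) − rank(score): 1, 3, -1, -1, -2; Σd² = 16
ρ = 1 − 6Σd² / [n(n²−1)] = 1 − 6×16 / (5×24) = 1 − 96/120 ≈ 0.2000

0.2000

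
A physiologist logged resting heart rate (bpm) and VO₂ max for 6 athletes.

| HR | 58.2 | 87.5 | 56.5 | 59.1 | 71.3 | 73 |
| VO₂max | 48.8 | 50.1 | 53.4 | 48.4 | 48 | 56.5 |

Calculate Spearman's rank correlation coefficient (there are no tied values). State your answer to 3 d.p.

Rank HR: 2, 6, 1, 3, 4, 5
Rank VO₂max: 3, 4, 5, 2, 1, 6
d = rank(HR) − rank(VO₂max): -1, 2, -4, 1, 3, -1; Σd² = 32
ρ = 1 − 6Σd² / [n(n²−1)] = 1 − 6×32 / (6×35) = 1 − 192/210 ≈ 0.086

0.086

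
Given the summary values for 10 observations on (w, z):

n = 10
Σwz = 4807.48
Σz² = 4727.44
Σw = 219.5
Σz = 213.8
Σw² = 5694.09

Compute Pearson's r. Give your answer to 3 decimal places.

0.310

r = (nΣwz − ΣwΣz) / √[(nΣw² − (Σw)²)(nΣz² − (Σz)²)]
Numerator: 10×4807.48 − 219.5×213.8 = 1145.7
Denominator: √[(56940.9 − 48180.25)(47274.4 − 45710.44)] = √[8760.65 × 1563.96] = 3701.5275
r = 1145.7 / 3701.5275 ≈ 0.310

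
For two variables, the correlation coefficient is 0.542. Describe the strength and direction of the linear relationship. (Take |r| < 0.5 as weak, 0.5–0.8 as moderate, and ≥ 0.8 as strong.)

moderate positive

r = 0.542 > 0 so the relationship is positive.
|r| = 0.542, which falls in the moderate range.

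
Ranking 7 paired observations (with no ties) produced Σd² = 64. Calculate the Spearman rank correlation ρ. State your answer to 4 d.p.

ρ = 1 − 6Σd² / [n(n²−1)] = 1 − 6×64 / (7×48)
  = 1 − 384/336 = 1 − 1.14286 ≈ -0.1429

-0.1429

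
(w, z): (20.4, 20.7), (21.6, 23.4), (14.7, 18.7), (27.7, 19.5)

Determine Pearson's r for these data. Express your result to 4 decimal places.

n = 4, Σw = 84.4, Σz = 82.3, Σw² = 1866.1, Σz² = 1705.99, Σwz = 1742.76
nΣwz − ΣwΣz = 6971.04 − 6946.12 = 24.92
nΣw² − (Σw)² = 7464.4 − 7123.36 = 341.04; nΣz² − (Σz)² = 6823.96 − 6773.29 = 50.67
r = 24.92 / √(341.04 × 50.67) = 24.92 / 131.4553 ≈ 0.1896

0.1896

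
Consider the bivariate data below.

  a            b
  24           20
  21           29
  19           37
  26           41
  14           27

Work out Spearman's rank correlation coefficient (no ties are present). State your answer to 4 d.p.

0.3000

Rank a: 4, 3, 2, 5, 1
Rank b: 1, 3, 4, 5, 2
d = rank(a) − rank(b): 3, 0, -2, 0, -1; Σd² = 14
ρ = 1 − 6Σd² / [n(n²−1)] = 1 − 6×14 / (5×24) = 1 − 84/120 ≈ 0.3000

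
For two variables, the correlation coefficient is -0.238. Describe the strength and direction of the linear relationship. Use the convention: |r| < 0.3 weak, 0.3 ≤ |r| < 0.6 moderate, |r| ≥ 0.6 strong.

weak negative

r = -0.238 < 0 so the relationship is negative.
|r| = 0.238, which falls in the weak range.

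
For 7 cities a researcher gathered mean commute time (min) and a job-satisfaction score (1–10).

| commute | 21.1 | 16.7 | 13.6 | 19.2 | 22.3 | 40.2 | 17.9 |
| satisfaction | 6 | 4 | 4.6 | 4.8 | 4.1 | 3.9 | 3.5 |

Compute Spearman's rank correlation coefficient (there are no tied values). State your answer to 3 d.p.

Rank commute: 5, 2, 1, 4, 6, 7, 3
Rank satisfaction: 7, 3, 5, 6, 4, 2, 1
d = rank(commute) − rank(satisfaction): -2, -1, -4, -2, 2, 5, 2; Σd² = 58
ρ = 1 − 6Σd² / [n(n²−1)] = 1 − 6×58 / (7×48) = 1 − 348/336 ≈ -0.036

-0.036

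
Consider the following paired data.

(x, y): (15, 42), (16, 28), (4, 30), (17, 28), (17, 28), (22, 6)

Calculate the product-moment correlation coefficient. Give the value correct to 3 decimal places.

n = 6, Σx = 91, Σy = 162, Σx² = 1559, Σy² = 5052, Σxy = 2282
nΣxy − ΣxΣy = 13692 − 14742 = -1050
nΣx² − (Σx)² = 9354 − 8281 = 1073; nΣy² − (Σy)² = 30312 − 26244 = 4068
r = -1050 / √(1073 × 4068) = -1050 / 2089.2496 ≈ -0.503

-0.503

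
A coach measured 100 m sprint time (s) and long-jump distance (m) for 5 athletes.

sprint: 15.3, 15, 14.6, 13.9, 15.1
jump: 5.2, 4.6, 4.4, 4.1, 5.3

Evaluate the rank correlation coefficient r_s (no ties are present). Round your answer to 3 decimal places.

0.900

Rank sprint: 5, 3, 2, 1, 4
Rank jump: 4, 3, 2, 1, 5
d = rank(sprint) − rank(jump): 1, 0, 0, 0, -1; Σd² = 2
ρ = 1 − 6Σd² / [n(n²−1)] = 1 − 6×2 / (5×24) = 1 − 12/120 ≈ 0.900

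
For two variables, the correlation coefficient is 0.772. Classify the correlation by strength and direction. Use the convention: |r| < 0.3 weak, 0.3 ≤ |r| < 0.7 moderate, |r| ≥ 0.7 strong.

strong positive

r = 0.772 > 0 so the relationship is positive.
|r| = 0.772, which falls in the strong range.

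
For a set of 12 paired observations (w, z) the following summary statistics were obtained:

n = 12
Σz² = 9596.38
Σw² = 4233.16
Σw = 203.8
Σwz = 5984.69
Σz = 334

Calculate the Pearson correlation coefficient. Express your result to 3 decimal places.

0.649

r = (nΣwz − ΣwΣz) / √[(nΣw² − (Σw)²)(nΣz² − (Σz)²)]
Numerator: 12×5984.69 − 203.8×334 = 3747.08
Denominator: √[(50797.92 − 41534.44)(115156.56 − 111556)] = √[9263.48 × 3600.56] = 5775.2676
r = 3747.08 / 5775.2676 ≈ 0.649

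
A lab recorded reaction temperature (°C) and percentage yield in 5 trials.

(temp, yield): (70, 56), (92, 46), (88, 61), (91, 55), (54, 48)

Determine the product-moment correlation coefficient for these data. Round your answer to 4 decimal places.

0.2529

n = 5, Σx = 395, Σy = 266, Σx² = 32305, Σy² = 14302, Σxy = 21117
nΣxy − ΣxΣy = 105585 − 105070 = 515
nΣx² − (Σx)² = 161525 − 156025 = 5500; nΣy² − (Σy)² = 71510 − 70756 = 754
r = 515 / √(5500 × 754) = 515 / 2036.4184 ≈ 0.2529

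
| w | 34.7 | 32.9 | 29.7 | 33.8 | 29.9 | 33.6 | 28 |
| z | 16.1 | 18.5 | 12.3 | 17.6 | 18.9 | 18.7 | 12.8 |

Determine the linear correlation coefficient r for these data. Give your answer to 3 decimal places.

0.592

n = 7, Σw = 222.6, Σz = 114.9, Σw² = 7118, Σz² = 1933.25, Σwz = 3679.34
nΣwz − ΣwΣz = 25755.38 − 25576.74 = 178.64
nΣw² − (Σw)² = 49826 − 49550.76 = 275.24; nΣz² − (Σz)² = 13532.75 − 13202.01 = 330.74
r = 178.64 / √(275.24 × 330.74) = 178.64 / 301.7166 ≈ 0.592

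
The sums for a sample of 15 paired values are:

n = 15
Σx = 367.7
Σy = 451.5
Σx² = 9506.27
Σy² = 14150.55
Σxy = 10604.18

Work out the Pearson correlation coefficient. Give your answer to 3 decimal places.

r = (nΣxy − ΣxΣy) / √[(nΣx² − (Σx)²)(nΣy² − (Σy)²)]
Numerator: 15×10604.18 − 367.7×451.5 = -6953.85
Denominator: √[(142594.05 − 135203.29)(212258.25 − 203852.25)] = √[7390.76 × 8406] = 7882.0510
r = -6953.85 / 7882.0510 ≈ -0.882

-0.882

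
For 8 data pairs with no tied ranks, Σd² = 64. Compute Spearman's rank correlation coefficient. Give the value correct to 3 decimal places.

0.238

ρ = 1 − 6Σd² / [n(n²−1)] = 1 − 6×64 / (8×63)
  = 1 − 384/504 = 1 − 0.7619 ≈ 0.238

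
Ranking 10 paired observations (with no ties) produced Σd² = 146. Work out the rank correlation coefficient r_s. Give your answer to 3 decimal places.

0.115

ρ = 1 − 6Σd² / [n(n²−1)] = 1 − 6×146 / (10×99)
  = 1 − 876/990 = 1 − 0.8848 ≈ 0.115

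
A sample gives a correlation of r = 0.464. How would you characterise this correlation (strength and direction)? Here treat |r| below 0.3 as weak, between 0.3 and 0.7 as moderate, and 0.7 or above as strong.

r = 0.464 > 0 so the relationship is positive.
|r| = 0.464, which falls in the moderate range.

moderate positive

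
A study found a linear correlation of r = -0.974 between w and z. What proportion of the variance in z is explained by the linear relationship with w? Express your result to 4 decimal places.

r² = (-0.974)² = 0.9487

0.9487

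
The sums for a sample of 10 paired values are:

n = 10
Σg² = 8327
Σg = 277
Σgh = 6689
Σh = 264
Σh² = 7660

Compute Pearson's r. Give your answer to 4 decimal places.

-0.9283

r = (nΣgh − ΣgΣh) / √[(nΣg² − (Σg)²)(nΣh² − (Σh)²)]
Numerator: 10×6689 − 277×264 = -6238
Denominator: √[(83270 − 76729)(76600 − 69696)] = √[6541 × 6904] = 6720.0494
r = -6238 / 6720.0494 ≈ -0.9283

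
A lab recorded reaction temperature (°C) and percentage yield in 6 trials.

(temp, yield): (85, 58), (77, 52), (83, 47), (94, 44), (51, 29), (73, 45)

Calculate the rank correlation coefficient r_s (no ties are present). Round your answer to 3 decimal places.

0.371

Rank temp: 5, 3, 4, 6, 1, 2
Rank yield: 6, 5, 4, 2, 1, 3
d = rank(temp) − rank(yield): -1, -2, 0, 4, 0, -1; Σd² = 22
ρ = 1 − 6Σd² / [n(n²−1)] = 1 − 6×22 / (6×35) = 1 − 132/210 ≈ 0.371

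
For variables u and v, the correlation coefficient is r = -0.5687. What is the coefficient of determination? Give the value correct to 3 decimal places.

0.323

r² = (-0.5687)² = 0.323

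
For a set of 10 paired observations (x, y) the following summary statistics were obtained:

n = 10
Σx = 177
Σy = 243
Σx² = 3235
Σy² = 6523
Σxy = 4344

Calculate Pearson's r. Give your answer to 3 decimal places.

r = (nΣxy − ΣxΣy) / √[(nΣx² − (Σx)²)(nΣy² − (Σy)²)]
Numerator: 10×4344 − 177×243 = 429
Denominator: √[(32350 − 31329)(65230 − 59049)] = √[1021 × 6181] = 2512.1308
r = 429 / 2512.1308 ≈ 0.171

0.171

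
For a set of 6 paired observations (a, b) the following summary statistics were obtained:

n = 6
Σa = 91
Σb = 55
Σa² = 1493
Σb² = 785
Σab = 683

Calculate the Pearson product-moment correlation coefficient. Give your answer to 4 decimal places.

-0.8492

r = (nΣab − ΣaΣb) / √[(nΣa² − (Σa)²)(nΣb² − (Σb)²)]
Numerator: 6×683 − 91×55 = -907
Denominator: √[(8958 − 8281)(4710 − 3025)] = √[677 × 1685] = 1068.0566
r = -907 / 1068.0566 ≈ -0.8492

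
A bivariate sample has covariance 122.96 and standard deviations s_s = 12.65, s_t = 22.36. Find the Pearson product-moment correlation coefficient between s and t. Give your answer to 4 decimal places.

0.4347

r = Cov(s,t) / (s_s · s_t) = 122.96 / (12.65 × 22.36)
  = 122.96 / 282.8540 ≈ 0.4347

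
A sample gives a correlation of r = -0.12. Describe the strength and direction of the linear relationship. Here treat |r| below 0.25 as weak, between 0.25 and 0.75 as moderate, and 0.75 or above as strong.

r = -0.12 < 0 so the relationship is negative.
|r| = 0.12, which falls in the weak range.

weak negative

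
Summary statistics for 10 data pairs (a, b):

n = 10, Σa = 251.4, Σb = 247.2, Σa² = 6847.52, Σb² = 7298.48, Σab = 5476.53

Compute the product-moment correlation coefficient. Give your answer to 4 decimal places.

r = (nΣab − ΣaΣb) / √[(nΣa² − (Σa)²)(nΣb² − (Σb)²)]
Numerator: 10×5476.53 − 251.4×247.2 = -7380.78
Denominator: √[(68475.2 − 63201.96)(72984.8 − 61107.84)] = √[5273.24 × 11876.96] = 7913.9156
r = -7380.78 / 7913.9156 ≈ -0.9326

-0.9326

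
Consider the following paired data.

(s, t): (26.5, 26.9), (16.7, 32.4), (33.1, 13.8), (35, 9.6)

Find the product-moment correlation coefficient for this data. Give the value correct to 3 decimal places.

n = 4, Σs = 111.3, Σt = 82.7, Σs² = 3301.75, Σt² = 2055.97, Σst = 2046.71
nΣst − ΣsΣt = 8186.84 − 9204.51 = -1017.67
nΣs² − (Σs)² = 13207 − 12387.69 = 819.31; nΣt² − (Σt)² = 8223.88 − 6839.29 = 1384.59
r = -1017.67 / √(819.31 × 1384.59) = -1017.67 / 1065.0861 ≈ -0.955

-0.955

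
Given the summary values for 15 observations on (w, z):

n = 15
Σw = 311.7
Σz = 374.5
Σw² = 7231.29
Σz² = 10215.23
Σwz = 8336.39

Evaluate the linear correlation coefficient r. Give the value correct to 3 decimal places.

r = (nΣwz − ΣwΣz) / √[(nΣw² − (Σw)²)(nΣz² − (Σz)²)]
Numerator: 15×8336.39 − 311.7×374.5 = 8314.2
Denominator: √[(108469.35 − 97156.89)(153228.45 − 140250.25)] = √[11312.46 × 12978.2] = 12116.7392
r = 8314.2 / 12116.7392 ≈ 0.686

0.686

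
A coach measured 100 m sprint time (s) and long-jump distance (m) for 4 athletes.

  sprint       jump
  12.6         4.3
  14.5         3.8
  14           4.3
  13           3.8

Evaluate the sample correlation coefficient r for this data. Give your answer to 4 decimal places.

-0.2962

n = 4, Σx = 54.1, Σy = 16.2, Σx² = 734.01, Σy² = 65.86, Σxy = 218.88
nΣxy − ΣxΣy = 875.52 − 876.42 = -0.9
nΣx² − (Σx)² = 2936.04 − 2926.81 = 9.23; nΣy² − (Σy)² = 263.44 − 262.44 = 1
r = -0.9 / √(9.23 × 1) = -0.9 / 3.0381 ≈ -0.2962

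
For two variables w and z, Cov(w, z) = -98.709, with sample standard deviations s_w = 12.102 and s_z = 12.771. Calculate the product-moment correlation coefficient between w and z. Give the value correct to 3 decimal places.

r = Cov(w,z) / (s_w · s_z) = -98.709 / (12.102 × 12.771)
  = -98.709 / 154.5546 ≈ -0.639

-0.639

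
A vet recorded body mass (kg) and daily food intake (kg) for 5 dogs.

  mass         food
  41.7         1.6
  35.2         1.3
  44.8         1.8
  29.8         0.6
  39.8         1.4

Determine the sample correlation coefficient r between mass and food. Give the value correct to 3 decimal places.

n = 5, Σx = 191.3, Σy = 6.7, Σx² = 7457.05, Σy² = 9.81, Σxy = 266.72
nΣxy − ΣxΣy = 1333.6 − 1281.71 = 51.89
nΣx² − (Σx)² = 37285.25 − 36595.69 = 689.56; nΣy² − (Σy)² = 49.05 − 44.89 = 4.16
r = 51.89 / √(689.56 × 4.16) = 51.89 / 53.5590 ≈ 0.969

0.969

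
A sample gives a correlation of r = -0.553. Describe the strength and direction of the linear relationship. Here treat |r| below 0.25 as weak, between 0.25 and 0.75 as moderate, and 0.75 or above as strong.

r = -0.553 < 0 so the relationship is negative.
|r| = 0.553, which falls in the moderate range.

moderate negative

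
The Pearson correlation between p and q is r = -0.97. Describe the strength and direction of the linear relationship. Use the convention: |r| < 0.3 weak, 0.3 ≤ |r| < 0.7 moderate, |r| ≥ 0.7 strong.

strong negative

r = -0.97 < 0 so the relationship is negative.
|r| = 0.97, which falls in the strong range.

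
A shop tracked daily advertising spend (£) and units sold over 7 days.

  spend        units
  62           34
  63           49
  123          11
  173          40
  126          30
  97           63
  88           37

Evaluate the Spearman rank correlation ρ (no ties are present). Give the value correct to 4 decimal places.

Rank spend: 1, 2, 5, 7, 6, 4, 3
Rank units: 3, 6, 1, 5, 2, 7, 4
d = rank(spend) − rank(units): -2, -4, 4, 2, 4, -3, -1; Σd² = 66
ρ = 1 − 6Σd² / [n(n²−1)] = 1 − 6×66 / (7×48) = 1 − 396/336 ≈ -0.1786

-0.1786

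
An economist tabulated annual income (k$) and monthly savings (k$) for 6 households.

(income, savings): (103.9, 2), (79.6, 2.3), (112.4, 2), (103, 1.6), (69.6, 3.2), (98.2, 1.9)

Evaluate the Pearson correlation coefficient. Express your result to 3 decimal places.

n = 6, Σx = 566.7, Σy = 13, Σx² = 54861.53, Σy² = 29.7, Σxy = 1189.78
nΣxy − ΣxΣy = 7138.68 − 7367.1 = -228.42
nΣx² − (Σx)² = 329169.18 − 321148.89 = 8020.29; nΣy² − (Σy)² = 178.2 − 169 = 9.2
r = -228.42 / √(8020.29 × 9.2) = -228.42 / 271.6370 ≈ -0.841

-0.841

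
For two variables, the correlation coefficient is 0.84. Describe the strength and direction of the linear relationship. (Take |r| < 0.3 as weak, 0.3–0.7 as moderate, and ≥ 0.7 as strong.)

r = 0.84 > 0 so the relationship is positive.
|r| = 0.84, which falls in the strong range.

strong positive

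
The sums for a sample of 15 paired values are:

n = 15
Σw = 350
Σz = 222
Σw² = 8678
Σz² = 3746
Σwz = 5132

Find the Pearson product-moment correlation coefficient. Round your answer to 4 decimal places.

-0.0989

r = (nΣwz − ΣwΣz) / √[(nΣw² − (Σw)²)(nΣz² − (Σz)²)]
Numerator: 15×5132 − 350×222 = -720
Denominator: √[(130170 − 122500)(56190 − 49284)] = √[7670 × 6906] = 7277.9819
r = -720 / 7277.9819 ≈ -0.0989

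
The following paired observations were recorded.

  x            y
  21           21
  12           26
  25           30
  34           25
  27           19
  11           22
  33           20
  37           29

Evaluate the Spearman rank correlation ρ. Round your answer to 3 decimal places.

Rank x: 3, 2, 4, 7, 5, 1, 6, 8
Rank y: 3, 6, 8, 5, 1, 4, 2, 7
d = rank(x) − rank(y): 0, -4, -4, 2, 4, -3, 4, 1; Σd² = 78
ρ = 1 − 6Σd² / [n(n²−1)] = 1 − 6×78 / (8×63) = 1 − 468/504 ≈ 0.071

0.071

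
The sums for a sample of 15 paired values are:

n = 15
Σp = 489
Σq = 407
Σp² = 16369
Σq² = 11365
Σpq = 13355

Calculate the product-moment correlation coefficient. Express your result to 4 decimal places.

0.2340

r = (nΣpq − ΣpΣq) / √[(nΣp² − (Σp)²)(nΣq² − (Σq)²)]
Numerator: 15×13355 − 489×407 = 1302
Denominator: √[(245535 − 239121)(170475 − 165649)] = √[6414 × 4826] = 5563.6287
r = 1302 / 5563.6287 ≈ 0.2340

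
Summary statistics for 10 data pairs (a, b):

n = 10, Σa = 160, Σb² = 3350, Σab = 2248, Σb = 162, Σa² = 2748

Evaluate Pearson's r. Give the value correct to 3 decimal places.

-0.931

r = (nΣab − ΣaΣb) / √[(nΣa² − (Σa)²)(nΣb² − (Σb)²)]
Numerator: 10×2248 − 160×162 = -3440
Denominator: √[(27480 − 25600)(33500 − 26244)] = √[1880 × 7256] = 3693.4103
r = -3440 / 3693.4103 ≈ -0.931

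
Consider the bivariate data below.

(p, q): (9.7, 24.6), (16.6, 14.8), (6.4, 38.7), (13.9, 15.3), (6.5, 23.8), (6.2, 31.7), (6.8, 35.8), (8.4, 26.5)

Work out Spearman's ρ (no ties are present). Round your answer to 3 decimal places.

-0.762

Rank p: 6, 8, 2, 7, 3, 1, 4, 5
Rank q: 4, 1, 8, 2, 3, 6, 7, 5
d = rank(p) − rank(q): 2, 7, -6, 5, 0, -5, -3, 0; Σd² = 148
ρ = 1 − 6Σd² / [n(n²−1)] = 1 − 6×148 / (8×63) = 1 − 888/504 ≈ -0.762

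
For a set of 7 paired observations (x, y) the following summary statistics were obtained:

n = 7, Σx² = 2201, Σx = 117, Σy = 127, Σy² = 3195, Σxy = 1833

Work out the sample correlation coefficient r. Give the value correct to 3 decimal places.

r = (nΣxy − ΣxΣy) / √[(nΣx² − (Σx)²)(nΣy² − (Σy)²)]
Numerator: 7×1833 − 117×127 = -2028
Denominator: √[(15407 − 13689)(22365 − 16129)] = √[1718 × 6236] = 3273.1404
r = -2028 / 3273.1404 ≈ -0.620

-0.620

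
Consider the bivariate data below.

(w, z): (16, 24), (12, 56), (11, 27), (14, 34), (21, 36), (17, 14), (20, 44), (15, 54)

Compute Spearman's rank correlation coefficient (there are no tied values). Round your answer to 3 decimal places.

Rank w: 5, 2, 1, 3, 8, 6, 7, 4
Rank z: 2, 8, 3, 4, 5, 1, 6, 7
d = rank(w) − rank(z): 3, -6, -2, -1, 3, 5, 1, -3; Σd² = 94
ρ = 1 − 6Σd² / [n(n²−1)] = 1 − 6×94 / (8×63) = 1 − 564/504 ≈ -0.119

-0.119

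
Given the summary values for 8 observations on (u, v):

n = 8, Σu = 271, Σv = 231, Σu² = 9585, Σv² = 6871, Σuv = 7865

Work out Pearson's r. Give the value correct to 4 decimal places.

0.1398

r = (nΣuv − ΣuΣv) / √[(nΣu² − (Σu)²)(nΣv² − (Σv)²)]
Numerator: 8×7865 − 271×231 = 319
Denominator: √[(76680 − 73441)(54968 − 53361)] = √[3239 × 1607] = 2281.4629
r = 319 / 2281.4629 ≈ 0.1398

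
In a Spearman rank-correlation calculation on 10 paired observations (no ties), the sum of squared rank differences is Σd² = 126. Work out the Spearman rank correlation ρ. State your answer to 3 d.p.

ρ = 1 − 6Σd² / [n(n²−1)] = 1 − 6×126 / (10×99)
  = 1 − 756/990 = 1 − 0.7636 ≈ 0.236

0.236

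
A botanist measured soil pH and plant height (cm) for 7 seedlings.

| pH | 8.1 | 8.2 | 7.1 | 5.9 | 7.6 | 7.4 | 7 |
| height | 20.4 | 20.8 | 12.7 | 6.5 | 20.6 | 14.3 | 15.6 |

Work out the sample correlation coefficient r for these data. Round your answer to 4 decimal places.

0.9385

n = 7, Σx = 51.3, Σy = 110.9, Σx² = 379.59, Σy² = 1924.55, Σxy = 835.9
nΣxy − ΣxΣy = 5851.3 − 5689.17 = 162.13
nΣx² − (Σx)² = 2657.13 − 2631.69 = 25.44; nΣy² − (Σy)² = 13471.85 − 12298.81 = 1173.04
r = 162.13 / √(25.44 × 1173.04) = 162.13 / 172.7488 ≈ 0.9385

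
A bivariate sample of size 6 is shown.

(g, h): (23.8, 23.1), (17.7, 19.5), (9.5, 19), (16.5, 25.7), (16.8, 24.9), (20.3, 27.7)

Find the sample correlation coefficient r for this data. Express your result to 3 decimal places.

n = 6, Σg = 104.6, Σh = 139.9, Σg² = 1936.56, Σh² = 3322.65, Σgh = 2480.11
nΣgh − ΣgΣh = 14880.66 − 14633.54 = 247.12
nΣg² − (Σg)² = 11619.36 − 10941.16 = 678.2; nΣh² − (Σh)² = 19935.9 − 19572.01 = 363.89
r = 247.12 / √(678.2 × 363.89) = 247.12 / 496.7798 ≈ 0.497

0.497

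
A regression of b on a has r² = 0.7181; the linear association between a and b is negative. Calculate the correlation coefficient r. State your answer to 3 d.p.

-0.847

|r| = √0.7181 = 0.847
The association is negative, so r = −0.847.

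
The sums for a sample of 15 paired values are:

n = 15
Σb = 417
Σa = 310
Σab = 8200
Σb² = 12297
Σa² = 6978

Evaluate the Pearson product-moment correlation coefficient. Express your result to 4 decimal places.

-0.6589

r = (nΣab − ΣaΣb) / √[(nΣa² − (Σa)²)(nΣb² − (Σb)²)]
Numerator: 15×8200 − 310×417 = -6270
Denominator: √[(104670 − 96100)(184455 − 173889)] = √[8570 × 10566] = 9515.8090
r = -6270 / 9515.8090 ≈ -0.6589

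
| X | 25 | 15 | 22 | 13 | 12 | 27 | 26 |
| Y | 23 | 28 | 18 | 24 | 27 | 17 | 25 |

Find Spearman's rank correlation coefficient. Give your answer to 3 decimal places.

Rank X: 5, 3, 4, 2, 1, 7, 6
Rank Y: 3, 7, 2, 4, 6, 1, 5
d = rank(X) − rank(Y): 2, -4, 2, -2, -5, 6, 1; Σd² = 90
ρ = 1 − 6Σd² / [n(n²−1)] = 1 − 6×90 / (7×48) = 1 − 540/336 ≈ -0.607

-0.607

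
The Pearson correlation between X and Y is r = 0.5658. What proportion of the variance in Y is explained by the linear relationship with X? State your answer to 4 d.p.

0.3201

r² = (0.5658)² = 0.3201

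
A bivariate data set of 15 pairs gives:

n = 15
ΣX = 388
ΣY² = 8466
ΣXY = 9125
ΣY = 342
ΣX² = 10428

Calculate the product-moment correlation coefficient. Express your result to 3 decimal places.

r = (nΣXY − ΣXΣY) / √[(nΣX² − (ΣX)²)(nΣY² − (ΣY)²)]
Numerator: 15×9125 − 388×342 = 4179
Denominator: √[(156420 − 150544)(126990 − 116964)] = √[5876 × 10026] = 7675.4658
r = 4179 / 7675.4658 ≈ 0.544

0.544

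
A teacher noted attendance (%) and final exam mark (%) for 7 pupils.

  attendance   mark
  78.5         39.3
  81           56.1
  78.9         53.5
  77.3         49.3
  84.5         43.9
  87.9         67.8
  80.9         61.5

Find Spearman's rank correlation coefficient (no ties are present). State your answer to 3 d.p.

Rank attendance: 2, 5, 3, 1, 6, 7, 4
Rank mark: 1, 5, 4, 3, 2, 7, 6
d = rank(attendance) − rank(mark): 1, 0, -1, -2, 4, 0, -2; Σd² = 26
ρ = 1 − 6Σd² / [n(n²−1)] = 1 − 6×26 / (7×48) = 1 − 156/336 ≈ 0.536

0.536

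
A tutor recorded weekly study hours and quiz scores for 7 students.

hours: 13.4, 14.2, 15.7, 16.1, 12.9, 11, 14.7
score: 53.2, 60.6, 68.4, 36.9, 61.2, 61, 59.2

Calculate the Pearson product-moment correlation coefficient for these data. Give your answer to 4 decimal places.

-0.3324

n = 7, Σx = 98, Σy = 400.5, Σx² = 1390.4, Σy² = 23513.85, Σxy = 5572.09
nΣxy − ΣxΣy = 39004.63 − 39249 = -244.37
nΣx² − (Σx)² = 9732.8 − 9604 = 128.8; nΣy² − (Σy)² = 164596.95 − 160400.25 = 4196.7
r = -244.37 / √(128.8 × 4196.7) = -244.37 / 735.2108 ≈ -0.3324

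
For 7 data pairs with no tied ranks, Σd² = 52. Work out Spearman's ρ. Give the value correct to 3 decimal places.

0.071

ρ = 1 − 6Σd² / [n(n²−1)] = 1 − 6×52 / (7×48)
  = 1 − 312/336 = 1 − 0.9286 ≈ 0.071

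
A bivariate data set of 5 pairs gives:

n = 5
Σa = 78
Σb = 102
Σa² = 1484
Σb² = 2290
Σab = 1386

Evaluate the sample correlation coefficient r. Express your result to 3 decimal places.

r = (nΣab − ΣaΣb) / √[(nΣa² − (Σa)²)(nΣb² − (Σb)²)]
Numerator: 5×1386 − 78×102 = -1026
Denominator: √[(7420 − 6084)(11450 − 10404)] = √[1336 × 1046] = 1182.1404
r = -1026 / 1182.1404 ≈ -0.868

-0.868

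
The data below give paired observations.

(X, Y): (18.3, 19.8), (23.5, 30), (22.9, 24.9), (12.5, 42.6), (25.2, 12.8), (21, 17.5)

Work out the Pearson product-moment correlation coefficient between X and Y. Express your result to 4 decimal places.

n = 6, ΣX = 123.4, ΣY = 147.6, ΣX² = 2643.84, ΣY² = 4196.9, ΣXY = 2860.11
nΣXY − ΣXΣY = 17160.66 − 18213.84 = -1053.18
nΣX² − (ΣX)² = 15863.04 − 15227.56 = 635.48; nΣY² − (ΣY)² = 25181.4 − 21785.76 = 3395.64
r = -1053.18 / √(635.48 × 3395.64) = -1053.18 / 1468.9661 ≈ -0.7170

-0.7170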